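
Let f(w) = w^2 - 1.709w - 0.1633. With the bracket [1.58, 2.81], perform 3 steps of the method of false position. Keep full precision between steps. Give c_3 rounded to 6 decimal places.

1.789290

False-position update: c = (a·f(b) − b·f(a))/(f(b) − f(a)); replace the endpoint whose sign matches f(c).
f(1.580000) = -0.367120, f(2.810000) = 2.930510
step 1: c = 1.716934, f(c) = -0.149678 < 0 → new bracket [1.716934, 2.810000]
step 2: c = 1.770050, f(c) = -0.055238 < 0 → new bracket [1.770050, 2.810000]
step 3: c = 1.789290, f(c) = -0.019638 < 0 → new bracket [1.789290, 2.810000]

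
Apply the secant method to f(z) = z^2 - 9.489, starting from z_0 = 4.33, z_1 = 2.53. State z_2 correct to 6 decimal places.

Secant update: z_(k+1) = z_k − f(z_k)·(z_k − z_(k-1))/(f(z_k) − f(z_(k-1))).
f(z_0) = 9.259900, f(z_1) = -3.088100
z_2 = 2.530000 - (-3.088100)·(2.530000 - 4.330000)/(-3.088100 - (9.259900)) = 2.980160; f(z_2) = -0.607644

2.980160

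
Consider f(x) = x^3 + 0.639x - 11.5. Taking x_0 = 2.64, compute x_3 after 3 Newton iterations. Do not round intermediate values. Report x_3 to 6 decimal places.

f'(x) = 3x^2 + 0.639
x_0 = 2.640000: f = 8.586704, f' = 21.547800 → x_1 = 2.640000 - (8.586704)/(21.547800) = 2.241504
x_1 = 2.241504: f = 1.194406, f' = 15.712026 → x_2 = 2.241504 - (1.194406)/(15.712026) = 2.165486
x_2 = 2.165486: f = 0.038420, f' = 14.706986 → x_3 = 2.165486 - (0.038420)/(14.706986) = 2.162873

2.162873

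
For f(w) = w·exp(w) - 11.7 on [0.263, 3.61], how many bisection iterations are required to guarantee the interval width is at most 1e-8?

29

Initial width b − a = 3.61 − 0.263 = 3.347000.
After n steps the width is (b−a)/2^n; need (b−a)/2^n ≤ 1e-8.
So n ≥ log₂(3.347000/1e-8) = log₂(334700000.0000) ≈ 28.3183.
Hence n = 29.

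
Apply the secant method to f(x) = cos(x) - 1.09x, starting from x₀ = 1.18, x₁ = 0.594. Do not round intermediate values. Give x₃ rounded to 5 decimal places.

0.70129

f(x_0) = -0.905275, f(x_1) = 0.181249
x_2 = 0.594000 - (0.181249)·(0.594000 - 1.180000)/(0.181249 - (-0.905275)) = 0.691754; f(x_2) = 0.016117
x_3 = 0.691754 - (0.016117)·(0.691754 - 0.594000)/(0.016117 - (0.181249)) = 0.701295; f(x_3) = -0.000403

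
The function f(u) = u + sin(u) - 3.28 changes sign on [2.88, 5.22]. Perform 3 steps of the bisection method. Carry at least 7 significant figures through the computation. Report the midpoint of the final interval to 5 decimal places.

4.19625

f(2.880000) = -0.141381, f(5.220000) = 1.066092 (opposite signs)
step 1: m = 4.050000, f(m) = -0.018525 < 0 → root in [4.050000, 5.220000]
step 2: m = 4.635000, f(m) = 0.357993 > 0 → root in [4.050000, 4.635000]
step 3: m = 4.342500, f(m) = 0.130133 > 0 → root in [4.050000, 4.342500]
Midpoint of [4.050000, 4.342500] = 4.196250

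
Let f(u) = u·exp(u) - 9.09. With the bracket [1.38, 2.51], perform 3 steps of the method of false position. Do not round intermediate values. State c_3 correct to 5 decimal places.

f(1.380000) = -3.604636, f(2.510000) = 21.795374
step 1: c = 1.540364, f(c) = -1.902221 < 0 → new bracket [1.540364, 2.510000]
step 2: c = 1.618197, f(c) = -0.927834 < 0 → new bracket [1.618197, 2.510000]
step 3: c = 1.654611, f(c) = -0.434655 < 0 → new bracket [1.654611, 2.510000]

1.65461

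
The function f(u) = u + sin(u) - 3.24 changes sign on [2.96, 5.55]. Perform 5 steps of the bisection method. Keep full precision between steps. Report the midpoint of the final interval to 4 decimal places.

3.9717

f(2.960000) = -0.099404, f(5.550000) = 1.640760 (opposite signs)
step 1: m = 4.255000, f(m) = 0.117791 > 0 → root in [2.960000, 4.255000]
step 2: m = 3.607500, f(m) = -0.081734 < 0 → root in [3.607500, 4.255000]
step 3: m = 3.931250, f(m) = -0.018862 < 0 → root in [3.931250, 4.255000]
step 4: m = 4.093125, f(m) = 0.038819 > 0 → root in [3.931250, 4.093125]
step 5: m = 4.012187, f(m) = 0.007475 > 0 → root in [3.931250, 4.012187]
Midpoint of [3.931250, 4.012187] = 3.971719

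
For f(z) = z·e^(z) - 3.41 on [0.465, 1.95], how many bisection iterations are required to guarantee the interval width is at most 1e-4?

Initial width b − a = 1.95 − 0.465 = 1.485000.
After n steps the width is (b−a)/2^n; need (b−a)/2^n ≤ 1e-4.
So n ≥ log₂(1.485000/1e-4) = log₂(14850.0000) ≈ 13.8582.
Hence n = 14.

14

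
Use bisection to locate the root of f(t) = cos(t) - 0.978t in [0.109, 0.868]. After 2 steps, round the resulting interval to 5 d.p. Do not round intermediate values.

[0.67825, 0.86800]

f(0.109000) = 0.887463, f(0.868000) = -0.202550 (opposite signs)
step 1: m = 0.488500, f(m) = 0.405285 > 0 → root in [0.488500, 0.868000]
step 2: m = 0.678250, f(m) = 0.115343 > 0 → root in [0.678250, 0.868000]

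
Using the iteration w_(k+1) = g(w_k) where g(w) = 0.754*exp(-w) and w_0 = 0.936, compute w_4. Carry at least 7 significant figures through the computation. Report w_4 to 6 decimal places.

0.490351

w_1 = g(0.936000) = 0.295714
w_2 = g(0.295714) = 0.560976
w_3 = g(0.560976) = 0.430271
w_4 = g(0.430271) = 0.490351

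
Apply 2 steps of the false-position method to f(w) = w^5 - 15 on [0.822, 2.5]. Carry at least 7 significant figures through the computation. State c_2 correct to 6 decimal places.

f(0.822000) = -14.624717, f(2.500000) = 82.656250
step 1: c = 1.074262, f(c) = -13.569293 < 0 → new bracket [1.074262, 2.500000]
step 2: c = 1.275313, f(c) = -11.626475 < 0 → new bracket [1.275313, 2.500000]

1.275313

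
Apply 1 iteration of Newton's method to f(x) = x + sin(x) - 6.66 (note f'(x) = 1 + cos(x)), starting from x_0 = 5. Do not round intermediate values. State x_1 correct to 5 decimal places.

x_0 = 5.000000: f = -2.618924, f' = 1.283662 → x_1 = 5.000000 - (-2.618924)/(1.283662) = 7.040197

7.04020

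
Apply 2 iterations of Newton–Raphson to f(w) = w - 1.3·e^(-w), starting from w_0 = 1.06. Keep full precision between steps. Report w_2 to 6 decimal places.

0.666980

f'(w) = 1 + 1.3·e^(-w)
w_0 = 1.060000: f = 0.609607, f' = 1.450393 → w_1 = 1.060000 - (0.609607)/(1.450393) = 0.639695
w_1 = 0.639695: f = -0.045994, f' = 1.685689 → w_2 = 0.639695 - (-0.045994)/(1.685689) = 0.666980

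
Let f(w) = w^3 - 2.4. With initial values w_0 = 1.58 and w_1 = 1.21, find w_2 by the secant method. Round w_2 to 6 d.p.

1.317018

Secant update: w_(k+1) = w_k − f(w_k)·(w_k − w_(k-1))/(f(w_k) − f(w_(k-1))).
f(w_0) = 1.544312, f(w_1) = -0.628439
w_2 = 1.210000 - (-0.628439)·(1.210000 - 1.580000)/(-0.628439 - (1.544312)) = 1.317018; f(w_2) = -0.115587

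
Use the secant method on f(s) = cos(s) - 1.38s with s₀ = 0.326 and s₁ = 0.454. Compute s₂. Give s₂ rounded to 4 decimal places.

0.6087

f(s_0) = 0.497451, f(s_1) = 0.272180
s_2 = 0.454000 - (0.272180)·(0.454000 - 0.326000)/(0.272180 - (0.497451)) = 0.608654; f(s_2) = -0.019524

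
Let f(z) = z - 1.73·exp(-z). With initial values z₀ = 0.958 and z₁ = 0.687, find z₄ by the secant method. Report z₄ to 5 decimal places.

Secant update: z_(k+1) = z_k − f(z_k)·(z_k − z_(k-1))/(f(z_k) − f(z_(k-1))).
f(z_0) = 0.294269, f(z_1) = -0.183334
z_2 = 0.687000 - (-0.183334)·(0.687000 - 0.958000)/(-0.183334 - (0.294269)) = 0.791027; f(z_2) = 0.006681
z_3 = 0.791027 - (0.006681)·(0.791027 - 0.687000)/(0.006681 - (-0.183334)) = 0.787369; f(z_3) = 0.000149
z_4 = 0.787369 - (0.000149)·(0.787369 - 0.791027)/(0.000149 - (0.006681)) = 0.787286; f(z_4) = -0.000000

0.78729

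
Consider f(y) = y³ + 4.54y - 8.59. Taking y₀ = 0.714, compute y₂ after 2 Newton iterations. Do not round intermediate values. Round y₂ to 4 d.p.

1.3631

Newton update: y ← y − f(y)/f'(y).
f'(y) = 3y² + 4.54
y_0 = 0.714000: f = -4.984446, f' = 6.069388 → y_1 = 0.714000 - (-4.984446)/(6.069388) = 1.535244
y_1 = 1.535244: f = 1.998533, f' = 11.610918 → y_2 = 1.535244 - (1.998533)/(11.610918) = 1.363118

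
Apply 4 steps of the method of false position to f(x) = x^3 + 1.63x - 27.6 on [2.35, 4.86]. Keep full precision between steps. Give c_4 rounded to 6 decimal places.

2.819599

f(2.350000) = -10.791625, f(4.860000) = 95.113056
step 1: c = 2.605768, f(c) = -5.659374 < 0 → new bracket [2.605768, 4.860000]
step 2: c = 2.732365, f(c) = -2.746902 < 0 → new bracket [2.732365, 4.860000]
step 3: c = 2.792087, f(c) = -1.282481 < 0 → new bracket [2.792087, 4.860000]
step 4: c = 2.819599, f(c) = -0.587839 < 0 → new bracket [2.819599, 4.860000]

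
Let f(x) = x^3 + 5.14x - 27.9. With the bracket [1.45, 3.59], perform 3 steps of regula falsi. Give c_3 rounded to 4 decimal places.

2.4458

f(1.450000) = -17.398375, f(3.590000) = 36.820879
step 1: c = 2.136703, f(c) = -7.162230 < 0 → new bracket [2.136703, 3.590000]
step 2: c = 2.373359, f(c) = -2.332210 < 0 → new bracket [2.373359, 3.590000]
step 3: c = 2.445830, f(c) = -0.697283 < 0 → new bracket [2.445830, 3.590000]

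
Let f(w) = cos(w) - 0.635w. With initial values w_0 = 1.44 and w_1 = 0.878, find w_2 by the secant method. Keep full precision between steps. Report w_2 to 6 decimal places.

Secant update: w_(k+1) = w_k − f(w_k)·(w_k − w_(k-1))/(f(w_k) − f(w_(k-1))).
f(w_0) = -0.783976, f(w_1) = 0.081161
w_2 = 0.878000 - (0.081161)·(0.878000 - 1.440000)/(0.081161 - (-0.783976)) = 0.930723; f(w_2) = 0.006245

0.930723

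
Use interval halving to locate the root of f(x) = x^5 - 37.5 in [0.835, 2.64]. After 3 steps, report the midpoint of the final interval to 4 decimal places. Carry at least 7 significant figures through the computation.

f(0.835000) = -37.094088, f(2.640000) = 90.738856 (opposite signs)
step 1: m = 1.737500, f(m) = -21.664781 < 0 → root in [1.737500, 2.640000]
step 2: m = 2.188750, f(m) = 12.732038 > 0 → root in [1.737500, 2.188750]
step 3: m = 1.963125, f(m) = -8.343206 < 0 → root in [1.963125, 2.188750]
Midpoint of [1.963125, 2.188750] = 2.075938

2.0759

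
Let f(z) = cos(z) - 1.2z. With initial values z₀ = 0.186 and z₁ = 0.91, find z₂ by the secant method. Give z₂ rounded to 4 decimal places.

0.6303

f(z_0) = 0.759552, f(z_1) = -0.478254
z_2 = 0.910000 - (-0.478254)·(0.910000 - 0.186000)/(-0.478254 - (0.759552)) = 0.630266; f(z_2) = 0.051551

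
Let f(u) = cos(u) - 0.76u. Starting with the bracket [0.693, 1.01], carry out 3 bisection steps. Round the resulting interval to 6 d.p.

f(0.693000) = 0.242653, f(1.010000) = -0.235739 (opposite signs)
step 1: m = 0.851500, f(m) = 0.011715 > 0 → root in [0.851500, 1.010000]
step 2: m = 0.930750, f(m) = -0.110137 < 0 → root in [0.851500, 0.930750]
step 3: m = 0.891125, f(m) = -0.048718 < 0 → root in [0.851500, 0.891125]

[0.851500, 0.891125]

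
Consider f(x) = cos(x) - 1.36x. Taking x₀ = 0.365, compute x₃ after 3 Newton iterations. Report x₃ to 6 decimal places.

f'(x) = -sin(x) - 1.36
x_0 = 0.365000: f = 0.437724, f' = -1.716949 → x_1 = 0.365000 - (0.437724)/(-1.716949) = 0.619943
x_1 = 0.619943: f = -0.029210, f' = -1.940989 → x_2 = 0.619943 - (-0.029210)/(-1.940989) = 0.604894
x_2 = 0.604894: f = -0.000092, f' = -1.928674 → x_3 = 0.604894 - (-0.000092)/(-1.928674) = 0.604846

0.604846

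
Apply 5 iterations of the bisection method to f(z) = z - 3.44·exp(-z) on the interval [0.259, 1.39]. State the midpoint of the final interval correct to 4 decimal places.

f(0.259000) = -2.396071, f(1.390000) = 0.533181 (opposite signs)
step 1: m = 0.824500, f(m) = -0.683782 < 0 → root in [0.824500, 1.390000]
step 2: m = 1.107250, f(m) = -0.029555 < 0 → root in [1.107250, 1.390000]
step 3: m = 1.248625, f(m) = 0.261692 > 0 → root in [1.107250, 1.248625]
step 4: m = 1.177938, f(m) = 0.118716 > 0 → root in [1.107250, 1.177938]
step 5: m = 1.142594, f(m) = 0.045266 > 0 → root in [1.107250, 1.142594]
Midpoint of [1.107250, 1.142594] = 1.124922

1.1249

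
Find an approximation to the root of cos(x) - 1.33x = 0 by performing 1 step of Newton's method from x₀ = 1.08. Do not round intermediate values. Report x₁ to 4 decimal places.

f'(x) = -sin(x) - 1.33
x_0 = 1.080000: f = -0.965072, f' = -2.211958 → x_1 = 1.080000 - (-0.965072)/(-2.211958) = 0.643703

0.6437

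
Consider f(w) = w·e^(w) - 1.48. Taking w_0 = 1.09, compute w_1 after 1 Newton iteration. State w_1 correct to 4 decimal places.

f'(w) = (w + 1)·e^(w)
w_0 = 1.090000: f = 1.761959, f' = 6.216233 → w_1 = 1.090000 - (1.761959)/(6.216233) = 0.806555

0.8066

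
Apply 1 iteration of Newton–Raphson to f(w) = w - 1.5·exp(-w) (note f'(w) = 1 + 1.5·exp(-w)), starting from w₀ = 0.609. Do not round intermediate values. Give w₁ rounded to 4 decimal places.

0.7229

w_0 = 0.609000: f = -0.206842, f' = 1.815842 → w_1 = 0.609000 - (-0.206842)/(1.815842) = 0.722910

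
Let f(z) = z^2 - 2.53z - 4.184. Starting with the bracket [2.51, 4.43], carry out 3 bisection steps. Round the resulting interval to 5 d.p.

f(2.510000) = -4.234200, f(4.430000) = 4.233000 (opposite signs)
step 1: m = 3.470000, f(m) = -0.922200 < 0 → root in [3.470000, 4.430000]
step 2: m = 3.950000, f(m) = 1.425000 > 0 → root in [3.470000, 3.950000]
step 3: m = 3.710000, f(m) = 0.193800 > 0 → root in [3.470000, 3.710000]

[3.47000, 3.71000]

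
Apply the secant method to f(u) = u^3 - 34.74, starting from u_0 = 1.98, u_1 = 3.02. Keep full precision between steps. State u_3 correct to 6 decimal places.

Secant update: u_(k+1) = u_k − f(u_k)·(u_k − u_(k-1))/(f(u_k) − f(u_(k-1))).
f(u_0) = -26.977608, f(u_1) = -7.196392
u_2 = 3.020000 - (-7.196392)·(3.020000 - 1.980000)/(-7.196392 - (-26.977608)) = 3.398351; f(u_2) = 4.506849
u_3 = 3.398351 - (4.506849)·(3.398351 - 3.020000)/(4.506849 - (-7.196392)) = 3.252650; f(u_3) = -0.327821

3.252650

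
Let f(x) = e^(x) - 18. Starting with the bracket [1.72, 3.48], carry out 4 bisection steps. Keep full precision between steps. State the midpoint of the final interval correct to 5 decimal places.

f(1.720000) = -12.415472, f(3.480000) = 14.459722 (opposite signs)
step 1: m = 2.600000, f(m) = -4.536262 < 0 → root in [2.600000, 3.480000]
step 2: m = 3.040000, f(m) = 2.905243 > 0 → root in [2.600000, 3.040000]
step 3: m = 2.820000, f(m) = -1.223149 < 0 → root in [2.820000, 3.040000]
step 4: m = 2.930000, f(m) = 0.727630 > 0 → root in [2.820000, 2.930000]
Midpoint of [2.820000, 2.930000] = 2.875000

2.87500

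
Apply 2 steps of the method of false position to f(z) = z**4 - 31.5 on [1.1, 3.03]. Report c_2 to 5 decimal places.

f(1.100000) = -30.035900, f(3.030000) = 52.788925
step 1: c = 1.799902, f(c) = -21.004679 < 0 → new bracket [1.799902, 3.030000]
step 2: c = 2.150038, f(c) = -10.130965 < 0 → new bracket [2.150038, 3.030000]

2.15004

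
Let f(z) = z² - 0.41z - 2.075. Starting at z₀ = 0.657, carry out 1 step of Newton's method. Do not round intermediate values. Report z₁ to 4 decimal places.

2.7728

f'(z) = 2z - 0.41
z_0 = 0.657000: f = -1.912721, f' = 0.904000 → z_1 = 0.657000 - (-1.912721)/(0.904000) = 2.772842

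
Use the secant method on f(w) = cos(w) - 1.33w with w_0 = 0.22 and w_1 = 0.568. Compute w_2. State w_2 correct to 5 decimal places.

0.61913

f(w_0) = 0.683297, f(w_1) = 0.087539
w_2 = 0.568000 - (0.087539)·(0.568000 - 0.220000)/(0.087539 - (0.683297)) = 0.619134; f(w_2) = -0.009067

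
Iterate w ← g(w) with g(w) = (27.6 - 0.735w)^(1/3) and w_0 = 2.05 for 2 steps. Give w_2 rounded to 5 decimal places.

2.94030

w_1 = g(2.050000) = 2.966034
w_2 = g(2.966034) = 2.940300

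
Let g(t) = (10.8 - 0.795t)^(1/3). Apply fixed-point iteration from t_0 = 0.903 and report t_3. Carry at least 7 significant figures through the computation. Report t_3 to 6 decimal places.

t_1 = g(0.903000) = 2.160316
t_2 = g(2.160316) = 2.086424
t_3 = g(2.086424) = 2.090913

2.090913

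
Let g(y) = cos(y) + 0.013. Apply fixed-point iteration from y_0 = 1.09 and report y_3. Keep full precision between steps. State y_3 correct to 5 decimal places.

y_1 = g(1.090000) = 0.475485
y_2 = g(0.475485) = 0.902071
y_3 = g(0.902071) = 0.632987

0.63299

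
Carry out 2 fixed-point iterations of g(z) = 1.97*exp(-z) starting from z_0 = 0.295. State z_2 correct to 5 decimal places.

0.45444

z_1 = g(0.295000) = 1.466727
z_2 = g(1.466727) = 0.454438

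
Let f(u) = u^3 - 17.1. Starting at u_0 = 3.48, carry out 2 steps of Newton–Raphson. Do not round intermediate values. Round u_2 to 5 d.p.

2.59236

f'(u) = 3u^2
u_0 = 3.480000: f = 25.044192, f' = 36.331200 → u_1 = 3.480000 - (25.044192)/(36.331200) = 2.790670
u_1 = 2.790670: f = 4.633285, f' = 23.363514 → u_2 = 2.790670 - (4.633285)/(23.363514) = 2.592357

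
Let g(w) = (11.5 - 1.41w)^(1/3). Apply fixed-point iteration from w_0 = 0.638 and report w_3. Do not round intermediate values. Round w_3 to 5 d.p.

w_1 = g(0.638000) = 2.196718
w_2 = g(2.196718) = 2.033005
w_3 = g(2.033005) = 2.051454

2.05145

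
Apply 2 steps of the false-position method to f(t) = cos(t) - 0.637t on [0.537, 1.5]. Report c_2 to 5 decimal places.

False-position update: c = (a·f(b) − b·f(a))/(f(b) − f(a)); replace the endpoint whose sign matches f(c).
f(0.537000) = 0.517178, f(1.500000) = -0.884763
step 1: c = 0.892252, f(c) = 0.059296 > 0 → new bracket [0.892252, 1.500000]
step 2: c = 0.930424, f(c) = 0.004813 > 0 → new bracket [0.930424, 1.500000]

0.93042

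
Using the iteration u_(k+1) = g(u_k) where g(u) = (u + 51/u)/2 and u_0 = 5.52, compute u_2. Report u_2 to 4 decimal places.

7.1453

u_1 = g(5.520000) = 7.379565
u_2 = g(7.379565) = 7.145271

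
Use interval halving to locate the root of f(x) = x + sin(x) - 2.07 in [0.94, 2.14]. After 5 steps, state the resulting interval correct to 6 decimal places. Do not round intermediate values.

f(0.940000) = -0.322442, f(2.140000) = 0.912330 (opposite signs)
step 1: m = 1.540000, f(m) = 0.469526 > 0 → root in [0.940000, 1.540000]
step 2: m = 1.240000, f(m) = 0.115784 > 0 → root in [0.940000, 1.240000]
step 3: m = 1.090000, f(m) = -0.093373 < 0 → root in [1.090000, 1.240000]
step 4: m = 1.165000, f(m) = 0.013788 > 0 → root in [1.090000, 1.165000]
step 5: m = 1.127500, f(m) = -0.039157 < 0 → root in [1.127500, 1.165000]

[1.127500, 1.165000]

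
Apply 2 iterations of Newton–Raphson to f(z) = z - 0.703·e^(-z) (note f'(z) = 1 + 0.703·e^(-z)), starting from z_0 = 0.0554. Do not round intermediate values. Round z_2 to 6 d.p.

0.448678

z_0 = 0.055400: f = -0.609713, f' = 1.665113 → z_1 = 0.055400 - (-0.609713)/(1.665113) = 0.421569
z_1 = 0.421569: f = -0.039611, f' = 1.461180 → z_2 = 0.421569 - (-0.039611)/(1.461180) = 0.448678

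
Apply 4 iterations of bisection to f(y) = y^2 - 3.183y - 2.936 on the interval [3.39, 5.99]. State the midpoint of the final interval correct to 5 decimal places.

f(3.390000) = -2.234270, f(5.990000) = 13.877930 (opposite signs)
step 1: m = 4.690000, f(m) = 4.131830 > 0 → root in [3.390000, 4.690000]
step 2: m = 4.040000, f(m) = 0.526280 > 0 → root in [3.390000, 4.040000]
step 3: m = 3.715000, f(m) = -0.959620 < 0 → root in [3.715000, 4.040000]
step 4: m = 3.877500, f(m) = -0.243076 < 0 → root in [3.877500, 4.040000]
Midpoint of [3.877500, 4.040000] = 3.958750

3.95875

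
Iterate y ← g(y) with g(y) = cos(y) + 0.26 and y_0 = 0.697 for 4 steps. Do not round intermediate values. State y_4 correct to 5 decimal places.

y_1 = g(0.697000) = 1.026771
y_2 = g(1.026771) = 0.777584
y_3 = g(0.777584) = 0.972611
y_4 = g(0.972611) = 0.823144

0.82314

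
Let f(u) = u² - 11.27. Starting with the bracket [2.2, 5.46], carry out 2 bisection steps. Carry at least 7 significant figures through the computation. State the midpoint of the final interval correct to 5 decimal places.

f(2.200000) = -6.430000, f(5.460000) = 18.541600 (opposite signs)
step 1: m = 3.830000, f(m) = 3.398900 > 0 → root in [2.200000, 3.830000]
step 2: m = 3.015000, f(m) = -2.179775 < 0 → root in [3.015000, 3.830000]
Midpoint of [3.015000, 3.830000] = 3.422500

3.42250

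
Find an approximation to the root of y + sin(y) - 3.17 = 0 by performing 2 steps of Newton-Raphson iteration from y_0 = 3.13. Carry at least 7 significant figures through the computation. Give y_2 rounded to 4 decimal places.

Newton update: y ← y − f(y)/f'(y).
f'(y) = 1 + cos(y)
y_0 = 3.130000: f = -0.028408, f' = 0.000067 → y_1 = 3.130000 - (-0.028408)/(0.000067) = 425.899627
y_1 = 425.899627: f = 421.752401, f' = 1.212197 → y_2 = 425.899627 - (421.752401)/(1.212197) = 77.975716

77.9757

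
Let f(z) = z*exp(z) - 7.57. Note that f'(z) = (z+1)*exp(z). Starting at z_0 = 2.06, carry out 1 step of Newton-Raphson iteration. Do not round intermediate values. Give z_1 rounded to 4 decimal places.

Newton update: z ← z − f(z)/f'(z).
z_0 = 2.060000: f = 8.592698, f' = 24.008668 → z_1 = 2.060000 - (8.592698)/(24.008668) = 1.702100

1.7021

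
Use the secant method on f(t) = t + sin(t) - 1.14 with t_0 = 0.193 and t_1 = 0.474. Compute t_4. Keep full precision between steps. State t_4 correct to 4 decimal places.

0.5865

f(t_0) = -0.755196, f(t_1) = -0.209551
t_2 = 0.474000 - (-0.209551)·(0.474000 - 0.193000)/(-0.209551 - (-0.755196)) = 0.581916; f(t_2) = -0.008458
t_3 = 0.581916 - (-0.008458)·(0.581916 - 0.474000)/(-0.008458 - (-0.209551)) = 0.586455; f(t_3) = -0.000133
t_4 = 0.586455 - (-0.000133)·(0.586455 - 0.581916)/(-0.000133 - (-0.008458)) = 0.586528; f(t_4) = -0.000000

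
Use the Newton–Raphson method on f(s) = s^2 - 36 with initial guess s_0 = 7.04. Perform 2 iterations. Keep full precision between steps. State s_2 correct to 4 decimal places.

Newton update: s ← s − f(s)/f'(s).
f'(s) = 2s
s_0 = 7.040000: f = 13.561600, f' = 14.080000 → s_1 = 7.040000 - (13.561600)/(14.080000) = 6.076818
s_1 = 6.076818: f = 0.927719, f' = 12.153636 → s_2 = 6.076818 - (0.927719)/(12.153636) = 6.000486

6.0005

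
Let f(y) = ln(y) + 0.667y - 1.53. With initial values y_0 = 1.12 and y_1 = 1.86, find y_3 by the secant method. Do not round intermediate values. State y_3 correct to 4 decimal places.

f(y_0) = -0.669631, f(y_1) = 0.331196
y_2 = 1.860000 - (0.331196)·(1.860000 - 1.120000)/(0.331196 - (-0.669631)) = 1.615117; f(y_2) = 0.026691
y_3 = 1.615117 - (0.026691)·(1.615117 - 1.860000)/(0.026691 - (0.331196)) = 1.593653; f(y_3) = -0.001005

1.5937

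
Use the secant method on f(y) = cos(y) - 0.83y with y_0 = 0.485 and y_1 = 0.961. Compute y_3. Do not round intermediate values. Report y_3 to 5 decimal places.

f(y_0) = 0.482125, f(y_1) = -0.224929
y_2 = 0.961000 - (-0.224929)·(0.961000 - 0.485000)/(-0.224929 - (0.482125)) = 0.809574; f(y_2) = 0.017861
y_3 = 0.809574 - (0.017861)·(0.809574 - 0.961000)/(0.017861 - (-0.224929)) = 0.820713; f(y_3) = 0.000507

0.82071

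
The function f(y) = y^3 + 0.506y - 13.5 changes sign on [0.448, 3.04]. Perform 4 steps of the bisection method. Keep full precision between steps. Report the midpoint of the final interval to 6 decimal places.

2.311000

f(0.448000) = -13.183397, f(3.040000) = 16.132704 (opposite signs)
step 1: m = 1.744000, f(m) = -7.313097 < 0 → root in [1.744000, 3.040000]
step 2: m = 2.392000, f(m) = 1.396572 > 0 → root in [1.744000, 2.392000]
step 3: m = 2.068000, f(m) = -3.609534 < 0 → root in [2.068000, 2.392000]
step 4: m = 2.230000, f(m) = -1.282053 < 0 → root in [2.230000, 2.392000]
Midpoint of [2.230000, 2.392000] = 2.311000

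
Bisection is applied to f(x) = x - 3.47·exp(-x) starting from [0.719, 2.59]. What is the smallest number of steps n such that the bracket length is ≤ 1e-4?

Initial width b − a = 2.59 − 0.719 = 1.871000.
After n steps the width is (b−a)/2^n; need (b−a)/2^n ≤ 1e-4.
So n ≥ log₂(1.871000/1e-4) = log₂(18710.0000) ≈ 14.1915.
Hence n = 15.

15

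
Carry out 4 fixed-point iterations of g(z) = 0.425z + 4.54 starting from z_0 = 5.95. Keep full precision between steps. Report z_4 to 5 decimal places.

7.83217

z_1 = g(5.950000) = 7.068750
z_2 = g(7.068750) = 7.544219
z_3 = g(7.544219) = 7.746293
z_4 = g(7.746293) = 7.832175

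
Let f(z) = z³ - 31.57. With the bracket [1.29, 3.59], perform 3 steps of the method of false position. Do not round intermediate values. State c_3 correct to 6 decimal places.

f(1.290000) = -29.423311, f(3.590000) = 14.698279
step 1: c = 2.823798, f(c) = -9.053495 < 0 → new bracket [2.823798, 3.590000]
step 2: c = 3.115852, f(c) = -1.319635 < 0 → new bracket [3.115852, 3.590000]
step 3: c = 3.154915, f(c) = -0.167589 < 0 → new bracket [3.154915, 3.590000]

3.154915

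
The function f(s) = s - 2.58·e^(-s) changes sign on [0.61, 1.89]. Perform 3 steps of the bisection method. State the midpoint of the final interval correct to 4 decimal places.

f(0.610000) = -0.791845, f(1.890000) = 1.500235 (opposite signs)
step 1: m = 1.250000, f(m) = 0.510818 > 0 → root in [0.610000, 1.250000]
step 2: m = 0.930000, f(m) = -0.087949 < 0 → root in [0.930000, 1.250000]
step 3: m = 1.090000, f(m) = 0.222561 > 0 → root in [0.930000, 1.090000]
Midpoint of [0.930000, 1.090000] = 1.010000

1.0100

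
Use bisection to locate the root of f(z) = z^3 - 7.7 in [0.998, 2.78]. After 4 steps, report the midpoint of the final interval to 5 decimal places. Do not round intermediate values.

f(0.998000) = -6.705988, f(2.780000) = 13.784952 (opposite signs)
step 1: m = 1.889000, f(m) = -0.959442 < 0 → root in [1.889000, 2.780000]
step 2: m = 2.334500, f(m) = 5.022769 > 0 → root in [1.889000, 2.334500]
step 3: m = 2.111750, f(m) = 1.717324 > 0 → root in [1.889000, 2.111750]
step 4: m = 2.000375, f(m) = 0.304501 > 0 → root in [1.889000, 2.000375]
Midpoint of [1.889000, 2.000375] = 1.944687

1.94469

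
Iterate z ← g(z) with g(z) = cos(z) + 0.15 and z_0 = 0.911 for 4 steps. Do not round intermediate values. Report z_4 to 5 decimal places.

z_1 = g(0.911000) = 0.762956
z_2 = g(0.762956) = 0.872796
z_3 = g(0.872796) = 0.792687
z_4 = g(0.792687) = 0.851934

0.85193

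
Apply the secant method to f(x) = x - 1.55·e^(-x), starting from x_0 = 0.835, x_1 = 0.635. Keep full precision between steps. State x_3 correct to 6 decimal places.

0.739776

f(x_0) = 0.162495, f(x_1) = -0.186400
x_2 = 0.635000 - (-0.186400)·(0.635000 - 0.835000)/(-0.186400 - (0.162495)) = 0.741852; f(x_2) = 0.003693
x_3 = 0.741852 - (0.003693)·(0.741852 - 0.635000)/(0.003693 - (-0.186400)) = 0.739776; f(x_3) = 0.000083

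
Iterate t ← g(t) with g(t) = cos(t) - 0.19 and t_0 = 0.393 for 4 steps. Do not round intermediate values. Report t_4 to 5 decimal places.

0.59930

t_1 = g(0.393000) = 0.733764
t_2 = g(0.733764) = 0.552659
t_3 = g(0.552659) = 0.661132
t_4 = g(0.661132) = 0.599298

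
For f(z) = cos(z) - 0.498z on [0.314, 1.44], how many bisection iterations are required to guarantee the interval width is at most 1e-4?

14

Initial width b − a = 1.44 − 0.314 = 1.126000.
After n steps the width is (b−a)/2^n; need (b−a)/2^n ≤ 1e-4.
So n ≥ log₂(1.126000/1e-4) = log₂(11260.0000) ≈ 13.4589.
Hence n = 14.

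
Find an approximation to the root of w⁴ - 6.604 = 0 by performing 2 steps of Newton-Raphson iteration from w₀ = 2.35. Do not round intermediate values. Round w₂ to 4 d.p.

f'(w) = 4w³
w_0 = 2.350000: f = 23.894006, f' = 51.911500 → w_1 = 2.350000 - (23.894006)/(51.911500) = 1.889717
w_1 = 1.889717: f = 6.148245, f' = 26.992926 → w_2 = 1.889717 - (6.148245)/(26.992926) = 1.661944

1.6619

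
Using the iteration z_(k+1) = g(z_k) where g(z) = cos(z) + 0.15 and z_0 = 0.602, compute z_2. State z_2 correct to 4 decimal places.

z_1 = g(0.602000) = 0.974205
z_2 = g(0.974205) = 0.711826

0.7118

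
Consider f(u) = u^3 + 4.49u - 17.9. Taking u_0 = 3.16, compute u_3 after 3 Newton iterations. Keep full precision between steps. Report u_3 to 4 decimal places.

f'(u) = 3u^2 + 4.49
u_0 = 3.160000: f = 27.842896, f' = 34.446800 → u_1 = 3.160000 - (27.842896)/(34.446800) = 2.351713
u_1 = 2.351713: f = 5.665470, f' = 21.081664 → u_2 = 2.351713 - (5.665470)/(21.081664) = 2.082974
u_2 = 2.082974: f = 0.490119, f' = 17.506341 → u_3 = 2.082974 - (0.490119)/(17.506341) = 2.054977

2.0550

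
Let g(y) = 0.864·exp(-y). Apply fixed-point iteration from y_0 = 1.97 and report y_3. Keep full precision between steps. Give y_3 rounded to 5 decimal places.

y_1 = g(1.970000) = 0.120491
y_2 = g(0.120491) = 0.765923
y_3 = g(0.765923) = 0.401677

0.40168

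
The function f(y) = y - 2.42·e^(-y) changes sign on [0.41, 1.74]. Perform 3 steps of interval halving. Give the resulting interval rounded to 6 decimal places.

[0.908750, 1.075000]

f(0.410000) = -1.196034, f(1.740000) = 1.315241 (opposite signs)
step 1: m = 1.075000, f(m) = 0.249059 > 0 → root in [0.410000, 1.075000]
step 2: m = 0.742500, f(m) = -0.409233 < 0 → root in [0.742500, 1.075000]
step 3: m = 0.908750, f(m) = -0.066577 < 0 → root in [0.908750, 1.075000]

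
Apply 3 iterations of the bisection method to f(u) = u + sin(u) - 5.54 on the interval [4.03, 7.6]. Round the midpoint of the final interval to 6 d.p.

6.038125

f(4.030000) = -2.286068, f(7.600000) = 3.027920 (opposite signs)
step 1: m = 5.815000, f(m) = -0.176268 < 0 → root in [5.815000, 7.600000]
step 2: m = 6.707500, f(m) = 1.579196 > 0 → root in [5.815000, 6.707500]
step 3: m = 6.261250, f(m) = 0.699316 > 0 → root in [5.815000, 6.261250]
Midpoint of [5.815000, 6.261250] = 6.038125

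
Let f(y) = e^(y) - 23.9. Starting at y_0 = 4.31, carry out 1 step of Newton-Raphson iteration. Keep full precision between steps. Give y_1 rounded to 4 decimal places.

f'(y) = e^(y)
y_0 = 4.310000: f = 50.540489, f' = 74.440489 → y_1 = 4.310000 - (50.540489)/(74.440489) = 3.631062

3.6311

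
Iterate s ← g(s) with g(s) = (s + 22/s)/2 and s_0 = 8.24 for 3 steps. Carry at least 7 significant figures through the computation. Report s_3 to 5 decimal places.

s_1 = g(8.240000) = 5.454951
s_2 = g(5.454951) = 4.743992
s_3 = g(4.743992) = 4.690718

4.69072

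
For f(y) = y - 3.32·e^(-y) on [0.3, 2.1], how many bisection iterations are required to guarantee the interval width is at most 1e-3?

Initial width b − a = 2.1 − 0.3 = 1.800000.
After n steps the width is (b−a)/2^n; need (b−a)/2^n ≤ 1e-3.
So n ≥ log₂(1.800000/1e-3) = log₂(1800.0000) ≈ 10.8138.
Hence n = 11.

11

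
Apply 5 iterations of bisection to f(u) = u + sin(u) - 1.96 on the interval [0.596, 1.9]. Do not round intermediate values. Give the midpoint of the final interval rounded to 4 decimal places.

1.0646

f(0.596000) = -0.802663, f(1.900000) = 0.886300 (opposite signs)
step 1: m = 1.248000, f(m) = 0.236352 > 0 → root in [0.596000, 1.248000]
step 2: m = 0.922000, f(m) = -0.241188 < 0 → root in [0.922000, 1.248000]
step 3: m = 1.085000, f(m) = 0.009303 > 0 → root in [0.922000, 1.085000]
step 4: m = 1.003500, f(m) = -0.113143 < 0 → root in [1.003500, 1.085000]
step 5: m = 1.044250, f(m) = -0.051202 < 0 → root in [1.044250, 1.085000]
Midpoint of [1.044250, 1.085000] = 1.064625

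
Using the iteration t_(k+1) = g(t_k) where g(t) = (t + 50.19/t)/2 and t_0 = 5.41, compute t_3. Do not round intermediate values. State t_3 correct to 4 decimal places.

7.0845

t_1 = g(5.410000) = 7.343632
t_2 = g(7.343632) = 7.089062
t_3 = g(7.089062) = 7.084492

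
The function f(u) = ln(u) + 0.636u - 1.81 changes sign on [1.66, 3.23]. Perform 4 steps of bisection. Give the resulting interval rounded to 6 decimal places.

f(1.660000) = -0.247422, f(3.230000) = 1.416762 (opposite signs)
step 1: m = 2.445000, f(m) = 0.639065 > 0 → root in [1.660000, 2.445000]
step 2: m = 2.052500, f(m) = 0.214449 > 0 → root in [1.660000, 2.052500]
step 3: m = 1.856250, f(m) = -0.010867 < 0 → root in [1.856250, 2.052500]
step 4: m = 1.954375, f(m) = 0.103053 > 0 → root in [1.856250, 1.954375]

[1.856250, 1.954375]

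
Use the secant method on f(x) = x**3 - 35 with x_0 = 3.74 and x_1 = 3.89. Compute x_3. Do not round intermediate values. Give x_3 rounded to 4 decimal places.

3.2830

Secant update: x_(k+1) = x_k − f(x_k)·(x_k − x_(k-1))/(f(x_k) − f(x_(k-1))).
f(x_0) = 17.313624, f(x_1) = 23.863869
x_2 = 3.890000 - (23.863869)·(3.890000 - 3.740000)/(23.863869 - (17.313624)) = 3.343520; f(x_2) = 2.377619
x_3 = 3.343520 - (2.377619)·(3.343520 - 3.890000)/(2.377619 - (23.863869)) = 3.283047; f(x_3) = 0.385998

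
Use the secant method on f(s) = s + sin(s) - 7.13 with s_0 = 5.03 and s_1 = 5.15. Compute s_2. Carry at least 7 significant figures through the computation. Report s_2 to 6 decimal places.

Secant update: s_(k+1) = s_k − f(s_k)·(s_k − s_(k-1))/(f(s_k) − f(s_(k-1))).
f(s_0) = -3.049984, f(s_1) = -2.885767
s_2 = 5.150000 - (-2.885767)·(5.150000 - 5.030000)/(-2.885767 - (-3.049984)) = 7.258739; f(s_2) = 0.956752

7.258739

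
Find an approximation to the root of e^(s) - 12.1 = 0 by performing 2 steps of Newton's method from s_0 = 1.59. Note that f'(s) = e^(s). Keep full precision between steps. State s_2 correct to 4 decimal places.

s_0 = 1.590000: f = -7.196251, f' = 4.903749 → s_1 = 1.590000 - (-7.196251)/(4.903749) = 3.057500
s_1 = 3.057500: f = 9.174303, f' = 21.274303 → s_2 = 3.057500 - (9.174303)/(21.274303) = 2.626261

2.6263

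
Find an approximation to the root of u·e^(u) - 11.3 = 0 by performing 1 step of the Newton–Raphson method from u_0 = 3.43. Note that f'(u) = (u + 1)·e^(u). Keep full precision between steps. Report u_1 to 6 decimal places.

2.738346

u_0 = 3.430000: f = 94.606885, f' = 136.783527 → u_1 = 3.430000 - (94.606885)/(136.783527) = 2.738346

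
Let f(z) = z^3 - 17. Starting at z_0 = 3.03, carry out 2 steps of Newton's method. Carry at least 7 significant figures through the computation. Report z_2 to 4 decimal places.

2.5729

f'(z) = 3z^2
z_0 = 3.030000: f = 10.818127, f' = 27.542700 → z_1 = 3.030000 - (10.818127)/(27.542700) = 2.637223
z_1 = 2.637223: f = 1.341750, f' = 20.864842 → z_2 = 2.637223 - (1.341750)/(20.864842) = 2.572917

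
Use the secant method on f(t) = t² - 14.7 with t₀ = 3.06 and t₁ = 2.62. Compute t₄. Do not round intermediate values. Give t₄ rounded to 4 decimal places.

3.8334

f(t_0) = -5.336400, f(t_1) = -7.835600
t_2 = 2.620000 - (-7.835600)·(2.620000 - 3.060000)/(-7.835600 - (-5.336400)) = 3.999507; f(t_2) = 1.296057
t_3 = 3.999507 - (1.296057)·(3.999507 - 2.620000)/(1.296057 - (-7.835600)) = 3.803714; f(t_3) = -0.231763
t_4 = 3.803714 - (-0.231763)·(3.803714 - 3.999507)/(-0.231763 - (1.296057)) = 3.833415; f(t_4) = -0.004933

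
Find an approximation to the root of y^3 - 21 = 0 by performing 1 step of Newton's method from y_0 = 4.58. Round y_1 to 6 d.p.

3.387042

Newton update: y ← y − f(y)/f'(y).
f'(y) = 3y^2
y_0 = 4.580000: f = 75.071912, f' = 62.929200 → y_1 = 4.580000 - (75.071912)/(62.929200) = 3.387042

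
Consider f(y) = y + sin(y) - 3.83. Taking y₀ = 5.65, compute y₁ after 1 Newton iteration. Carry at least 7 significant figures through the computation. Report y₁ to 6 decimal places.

4.969942

f'(y) = 1 + cos(y)
y_0 = 5.650000: f = 1.228284, f' = 1.806147 → y_1 = 5.650000 - (1.228284)/(1.806147) = 4.969942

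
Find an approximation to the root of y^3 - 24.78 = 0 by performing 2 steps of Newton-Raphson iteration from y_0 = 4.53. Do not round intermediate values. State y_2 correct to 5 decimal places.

Newton update: y ← y − f(y)/f'(y).
f'(y) = 3y^2
y_0 = 4.530000: f = 68.179677, f' = 61.562700 → y_1 = 4.530000 - (68.179677)/(61.562700) = 3.422516
y_1 = 3.422516: f = 15.310054, f' = 35.140857 → y_2 = 3.422516 - (15.310054)/(35.140857) = 2.986840

2.98684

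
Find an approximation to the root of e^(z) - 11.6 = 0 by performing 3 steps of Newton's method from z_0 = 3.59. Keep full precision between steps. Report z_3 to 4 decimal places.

2.4550

Newton update: z ← z − f(z)/f'(z).
f'(z) = e^(z)
z_0 = 3.590000: f = 24.634076, f' = 36.234076 → z_1 = 3.590000 - (24.634076)/(36.234076) = 2.910141
z_1 = 2.910141: f = 6.759380, f' = 18.359380 → z_2 = 2.910141 - (6.759380)/(18.359380) = 2.541970
z_2 = 2.541970: f = 1.104678, f' = 12.704678 → z_3 = 2.541970 - (1.104678)/(12.704678) = 2.455020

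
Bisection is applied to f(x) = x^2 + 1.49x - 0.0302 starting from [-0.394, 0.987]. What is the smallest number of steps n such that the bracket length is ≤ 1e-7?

Initial width b − a = 0.987 − -0.394 = 1.381000.
After n steps the width is (b−a)/2^n; need (b−a)/2^n ≤ 1e-7.
So n ≥ log₂(1.381000/1e-7) = log₂(13810000.0000) ≈ 23.7192.
Hence n = 24.

24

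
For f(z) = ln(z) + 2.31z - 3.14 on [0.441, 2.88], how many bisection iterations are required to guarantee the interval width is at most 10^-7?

25

Initial width b − a = 2.88 − 0.441 = 2.439000.
After n steps the width is (b−a)/2^n; need (b−a)/2^n ≤ 10^-7.
So n ≥ log₂(2.439000/10^-7) = log₂(24390000.0000) ≈ 24.5398.
Hence n = 25.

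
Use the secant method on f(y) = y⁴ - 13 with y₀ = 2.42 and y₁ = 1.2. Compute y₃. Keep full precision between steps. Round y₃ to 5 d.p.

f(y_0) = 21.297421, f(y_1) = -10.926400
y_2 = 1.200000 - (-10.926400)·(1.200000 - 2.420000)/(-10.926400 - (21.297421)) = 1.613676; f(y_2) = -6.219450
y_3 = 1.613676 - (-6.219450)·(1.613676 - 1.200000)/(-6.219450 - (-10.926400)) = 2.160279; f(y_3) = 8.779071

2.16028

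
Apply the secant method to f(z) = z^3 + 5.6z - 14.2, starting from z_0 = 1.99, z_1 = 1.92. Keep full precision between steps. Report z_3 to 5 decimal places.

1.68550

Secant update: z_(k+1) = z_k − f(z_k)·(z_k − z_(k-1))/(f(z_k) − f(z_(k-1))).
f(z_0) = 4.824599, f(z_1) = 3.629888
z_2 = 1.920000 - (3.629888)·(1.920000 - 1.990000)/(3.629888 - (4.824599)) = 1.707319; f(z_2) = 0.337718
z_3 = 1.707319 - (0.337718)·(1.707319 - 1.920000)/(0.337718 - (3.629888)) = 1.685502; f(z_3) = 0.027181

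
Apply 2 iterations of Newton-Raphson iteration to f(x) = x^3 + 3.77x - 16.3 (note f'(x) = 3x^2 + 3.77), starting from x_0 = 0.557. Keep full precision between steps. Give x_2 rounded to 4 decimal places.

2.5395

x_0 = 0.557000: f = -14.027301, f' = 4.700747 → x_1 = 0.557000 - (-14.027301)/(4.700747) = 3.541058
x_1 = 3.541058: f = 41.451436, f' = 41.387274 → x_2 = 3.541058 - (41.451436)/(41.387274) = 2.539508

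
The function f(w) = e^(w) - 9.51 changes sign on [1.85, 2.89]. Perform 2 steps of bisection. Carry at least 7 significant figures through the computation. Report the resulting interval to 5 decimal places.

[2.11000, 2.37000]

f(1.850000) = -3.150180, f(2.890000) = 8.483310 (opposite signs)
step 1: m = 2.370000, f(m) = 1.187392 > 0 → root in [1.850000, 2.370000]
step 2: m = 2.110000, f(m) = -1.261759 < 0 → root in [2.110000, 2.370000]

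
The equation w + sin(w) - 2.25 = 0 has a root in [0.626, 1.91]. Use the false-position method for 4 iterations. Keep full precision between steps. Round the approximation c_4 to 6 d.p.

1.290343

False-position update: c = (a·f(b) − b·f(a))/(f(b) − f(a)); replace the endpoint whose sign matches f(c).
f(0.626000) = -1.038092, f(1.910000) = 0.603020
step 1: c = 1.438199, f(c) = 0.179421 > 0 → new bracket [0.626000, 1.438199]
step 2: c = 1.318508, f(c) = 0.036852 > 0 → new bracket [0.626000, 1.318508]
step 3: c = 1.294767, f(c) = 0.006912 > 0 → new bracket [0.626000, 1.294767]
step 4: c = 1.290343, f(c) = 0.001274 > 0 → new bracket [0.626000, 1.290343]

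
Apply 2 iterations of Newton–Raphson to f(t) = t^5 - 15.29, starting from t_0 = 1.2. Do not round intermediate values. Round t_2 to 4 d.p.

2.0348

Newton update: t ← t − f(t)/f'(t).
f'(t) = 5t^4
t_0 = 1.200000: f = -12.801680, f' = 10.368000 → t_1 = 1.200000 - (-12.801680)/(10.368000) = 2.434730
t_1 = 2.434730: f = 70.266691, f' = 175.700577 → t_2 = 2.434730 - (70.266691)/(175.700577) = 2.034807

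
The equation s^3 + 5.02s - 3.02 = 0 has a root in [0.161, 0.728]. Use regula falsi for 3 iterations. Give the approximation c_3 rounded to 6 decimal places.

False-position update: c = (a·f(b) − b·f(a))/(f(b) − f(a)); replace the endpoint whose sign matches f(c).
f(0.161000) = -2.207607, f(0.728000) = 1.020388
step 1: c = 0.548768, f(c) = -0.099926 < 0 → new bracket [0.548768, 0.728000]
step 2: c = 0.564754, f(c) = -0.004806 < 0 → new bracket [0.564754, 0.728000]
step 3: c = 0.565520, f(c) = -0.000231 < 0 → new bracket [0.565520, 0.728000]

0.565520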